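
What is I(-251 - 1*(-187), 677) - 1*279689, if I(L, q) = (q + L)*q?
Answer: 135312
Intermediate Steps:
I(L, q) = q*(L + q) (I(L, q) = (L + q)*q = q*(L + q))
I(-251 - 1*(-187), 677) - 1*279689 = 677*((-251 - 1*(-187)) + 677) - 1*279689 = 677*((-251 + 187) + 677) - 279689 = 677*(-64 + 677) - 279689 = 677*613 - 279689 = 415001 - 279689 = 135312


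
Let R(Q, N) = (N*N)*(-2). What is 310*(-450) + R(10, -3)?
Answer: -139518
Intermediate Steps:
R(Q, N) = -2*N² (R(Q, N) = N²*(-2) = -2*N²)
310*(-450) + R(10, -3) = 310*(-450) - 2*(-3)² = -139500 - 2*9 = -139500 - 18 = -139518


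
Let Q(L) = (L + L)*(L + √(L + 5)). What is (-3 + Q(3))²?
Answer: 513 + 360*√2 ≈ 1022.1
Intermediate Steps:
Q(L) = 2*L*(L + √(5 + L)) (Q(L) = (2*L)*(L + √(5 + L)) = 2*L*(L + √(5 + L)))
(-3 + Q(3))² = (-3 + 2*3*(3 + √(5 + 3)))² = (-3 + 2*3*(3 + √8))² = (-3 + 2*3*(3 + 2*√2))² = (-3 + (18 + 12*√2))² = (15 + 12*√2)²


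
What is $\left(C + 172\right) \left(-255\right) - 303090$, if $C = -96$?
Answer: $-322470$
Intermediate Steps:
$\left(C + 172\right) \left(-255\right) - 303090 = \left(-96 + 172\right) \left(-255\right) - 303090 = 76 \left(-255\right) - 303090 = -19380 - 303090 = -322470$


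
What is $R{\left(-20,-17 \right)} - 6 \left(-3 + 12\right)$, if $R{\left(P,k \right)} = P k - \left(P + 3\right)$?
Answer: $303$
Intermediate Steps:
$R{\left(P,k \right)} = -3 - P + P k$ ($R{\left(P,k \right)} = P k - \left(3 + P\right) = -3 - P + P k$)
$R{\left(-20,-17 \right)} - 6 \left(-3 + 12\right) = \left(-3 - -20 - -340\right) - 6 \left(-3 + 12\right) = \left(-3 + 20 + 340\right) - 54 = 357 - 54 = 303$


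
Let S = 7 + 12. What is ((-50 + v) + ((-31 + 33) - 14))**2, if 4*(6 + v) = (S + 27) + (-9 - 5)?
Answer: 3600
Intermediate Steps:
S = 19
v = 2 (v = -6 + ((19 + 27) + (-9 - 5))/4 = -6 + (46 - 14)/4 = -6 + (1/4)*32 = -6 + 8 = 2)
((-50 + v) + ((-31 + 33) - 14))**2 = ((-50 + 2) + ((-31 + 33) - 14))**2 = (-48 + (2 - 14))**2 = (-48 - 12)**2 = (-60)**2 = 3600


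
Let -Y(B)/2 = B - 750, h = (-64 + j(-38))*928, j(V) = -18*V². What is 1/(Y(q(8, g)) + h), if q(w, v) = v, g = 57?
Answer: -1/24178582 ≈ -4.1359e-8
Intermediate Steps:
h = -24179968 (h = (-64 - 18*(-38)²)*928 = (-64 - 18*1444)*928 = (-64 - 25992)*928 = -26056*928 = -24179968)
Y(B) = 1500 - 2*B (Y(B) = -2*(B - 750) = -2*(-750 + B) = 1500 - 2*B)
1/(Y(q(8, g)) + h) = 1/((1500 - 2*57) - 24179968) = 1/((1500 - 114) - 24179968) = 1/(1386 - 24179968) = 1/(-24178582) = -1/24178582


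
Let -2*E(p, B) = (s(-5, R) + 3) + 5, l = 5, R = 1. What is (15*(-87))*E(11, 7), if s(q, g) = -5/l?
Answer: 9135/2 ≈ 4567.5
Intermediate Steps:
s(q, g) = -1 (s(q, g) = -5/5 = -5*⅕ = -1)
E(p, B) = -7/2 (E(p, B) = -((-1 + 3) + 5)/2 = -(2 + 5)/2 = -½*7 = -7/2)
(15*(-87))*E(11, 7) = (15*(-87))*(-7/2) = -1305*(-7/2) = 9135/2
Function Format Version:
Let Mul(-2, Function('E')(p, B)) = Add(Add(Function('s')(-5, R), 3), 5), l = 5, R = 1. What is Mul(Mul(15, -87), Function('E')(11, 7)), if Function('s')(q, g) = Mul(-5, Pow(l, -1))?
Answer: Rational(9135, 2) ≈ 4567.5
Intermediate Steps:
Function('s')(q, g) = -1 (Function('s')(q, g) = Mul(-5, Pow(5, -1)) = Mul(-5, Rational(1, 5)) = -1)
Function('E')(p, B) = Rational(-7, 2) (Function('E')(p, B) = Mul(Rational(-1, 2), Add(Add(-1, 3), 5)) = Mul(Rational(-1, 2), Add(2, 5)) = Mul(Rational(-1, 2), 7) = Rational(-7, 2))
Mul(Mul(15, -87), Function('E')(11, 7)) = Mul(Mul(15, -87), Rational(-7, 2)) = Mul(-1305, Rational(-7, 2)) = Rational(9135, 2)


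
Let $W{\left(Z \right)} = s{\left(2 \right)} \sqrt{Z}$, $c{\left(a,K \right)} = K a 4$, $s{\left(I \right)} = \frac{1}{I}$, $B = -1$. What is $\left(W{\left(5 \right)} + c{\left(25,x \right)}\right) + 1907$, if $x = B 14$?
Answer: $507 + \frac{\sqrt{5}}{2} \approx 508.12$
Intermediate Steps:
$x = -14$ ($x = \left(-1\right) 14 = -14$)
$c{\left(a,K \right)} = 4 K a$
$W{\left(Z \right)} = \frac{\sqrt{Z}}{2}$
$\left(W{\left(5 \right)} + c{\left(25,x \right)}\right) + 1907 = \left(\frac{\sqrt{5}}{2} + 4 \left(-14\right) 25\right) + 1907 = \left(\frac{\sqrt{5}}{2} - 1400\right) + 1907 = \left(-1400 + \frac{\sqrt{5}}{2}\right) + 1907 = 507 + \frac{\sqrt{5}}{2}$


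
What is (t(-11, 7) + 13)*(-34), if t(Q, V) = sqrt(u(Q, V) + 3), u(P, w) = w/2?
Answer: -442 - 17*sqrt(26) ≈ -528.68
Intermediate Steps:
u(P, w) = w/2 (u(P, w) = w*(1/2) = w/2)
t(Q, V) = sqrt(3 + V/2) (t(Q, V) = sqrt(V/2 + 3) = sqrt(3 + V/2))
(t(-11, 7) + 13)*(-34) = (sqrt(12 + 2*7)/2 + 13)*(-34) = (sqrt(12 + 14)/2 + 13)*(-34) = (sqrt(26)/2 + 13)*(-34) = (13 + sqrt(26)/2)*(-34) = -442 - 17*sqrt(26)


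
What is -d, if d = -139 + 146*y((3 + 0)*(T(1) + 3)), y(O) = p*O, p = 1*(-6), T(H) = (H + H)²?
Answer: 18535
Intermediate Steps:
T(H) = 4*H² (T(H) = (2*H)² = 4*H²)
p = -6
y(O) = -6*O
d = -18535 (d = -139 + 146*(-6*(3 + 0)*(4*1² + 3)) = -139 + 146*(-18*(4*1 + 3)) = -139 + 146*(-18*(4 + 3)) = -139 + 146*(-18*7) = -139 + 146*(-6*21) = -139 + 146*(-126) = -139 - 18396 = -18535)
-d = -1*(-18535) = 18535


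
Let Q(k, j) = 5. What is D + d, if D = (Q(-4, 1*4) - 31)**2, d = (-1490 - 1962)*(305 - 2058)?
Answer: 6052032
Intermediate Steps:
d = 6051356 (d = -3452*(-1753) = 6051356)
D = 676 (D = (5 - 31)**2 = (-26)**2 = 676)
D + d = 676 + 6051356 = 6052032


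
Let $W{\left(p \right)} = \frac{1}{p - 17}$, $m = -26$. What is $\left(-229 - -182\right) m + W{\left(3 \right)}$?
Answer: $\frac{17107}{14} \approx 1221.9$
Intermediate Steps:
$W{\left(p \right)} = \frac{1}{-17 + p}$
$\left(-229 - -182\right) m + W{\left(3 \right)} = \left(-229 - -182\right) \left(-26\right) + \frac{1}{-17 + 3} = \left(-229 + 182\right) \left(-26\right) + \frac{1}{-14} = \left(-47\right) \left(-26\right) - \frac{1}{14} = 1222 - \frac{1}{14} = \frac{17107}{14}$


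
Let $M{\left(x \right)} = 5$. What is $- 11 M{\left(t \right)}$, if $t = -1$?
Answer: $-55$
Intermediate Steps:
$- 11 M{\left(t \right)} = \left(-11\right) 5 = -55$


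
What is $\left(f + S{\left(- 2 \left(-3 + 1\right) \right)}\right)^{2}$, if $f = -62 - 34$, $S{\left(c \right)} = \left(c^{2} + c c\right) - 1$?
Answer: $4225$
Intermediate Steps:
$S{\left(c \right)} = -1 + 2 c^{2}$ ($S{\left(c \right)} = \left(c^{2} + c^{2}\right) - 1 = 2 c^{2} - 1 = -1 + 2 c^{2}$)
$f = -96$
$\left(f + S{\left(- 2 \left(-3 + 1\right) \right)}\right)^{2} = \left(-96 - \left(1 - 2 \left(- 2 \left(-3 + 1\right)\right)^{2}\right)\right)^{2} = \left(-96 - \left(1 - 2 \left(\left(-2\right) \left(-2\right)\right)^{2}\right)\right)^{2} = \left(-96 - \left(1 - 2 \cdot 4^{2}\right)\right)^{2} = \left(-96 + \left(-1 + 2 \cdot 16\right)\right)^{2} = \left(-96 + \left(-1 + 32\right)\right)^{2} = \left(-96 + 31\right)^{2} = \left(-65\right)^{2} = 4225$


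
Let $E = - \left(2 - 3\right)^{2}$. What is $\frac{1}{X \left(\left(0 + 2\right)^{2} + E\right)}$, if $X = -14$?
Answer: $- \frac{1}{42} \approx -0.02381$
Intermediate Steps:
$E = -1$ ($E = - \left(-1\right)^{2} = \left(-1\right) 1 = -1$)
$\frac{1}{X \left(\left(0 + 2\right)^{2} + E\right)} = \frac{1}{\left(-14\right) \left(\left(0 + 2\right)^{2} - 1\right)} = \frac{1}{\left(-14\right) \left(2^{2} - 1\right)} = \frac{1}{\left(-14\right) \left(4 - 1\right)} = \frac{1}{\left(-14\right) 3} = \frac{1}{-42} = - \frac{1}{42}$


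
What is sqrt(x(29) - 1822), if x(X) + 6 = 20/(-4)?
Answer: I*sqrt(1833) ≈ 42.814*I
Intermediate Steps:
x(X) = -11 (x(X) = -6 + 20/(-4) = -6 + 20*(-1/4) = -6 - 5 = -11)
sqrt(x(29) - 1822) = sqrt(-11 - 1822) = sqrt(-1833) = I*sqrt(1833)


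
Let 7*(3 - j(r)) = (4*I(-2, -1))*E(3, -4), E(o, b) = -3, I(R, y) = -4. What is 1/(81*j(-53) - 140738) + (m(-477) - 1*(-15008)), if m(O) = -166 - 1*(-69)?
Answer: 14722420576/987353 ≈ 14911.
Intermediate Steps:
m(O) = -97 (m(O) = -166 + 69 = -97)
j(r) = -27/7 (j(r) = 3 - 4*(-4)*(-3)/7 = 3 - (-16)*(-3)/7 = 3 - ⅐*48 = 3 - 48/7 = -27/7)
1/(81*j(-53) - 140738) + (m(-477) - 1*(-15008)) = 1/(81*(-27/7) - 140738) + (-97 - 1*(-15008)) = 1/(-2187/7 - 140738) + (-97 + 15008) = 1/(-987353/7) + 14911 = -7/987353 + 14911 = 14722420576/987353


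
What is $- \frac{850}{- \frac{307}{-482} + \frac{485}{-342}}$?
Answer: $\frac{17514675}{16097} \approx 1088.1$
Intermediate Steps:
$- \frac{850}{- \frac{307}{-482} + \frac{485}{-342}} = - \frac{850}{\left(-307\right) \left(- \frac{1}{482}\right) + 485 \left(- \frac{1}{342}\right)} = - \frac{850}{\frac{307}{482} - \frac{485}{342}} = - \frac{850}{- \frac{32194}{41211}} = \left(-850\right) \left(- \frac{41211}{32194}\right) = \frac{17514675}{16097}$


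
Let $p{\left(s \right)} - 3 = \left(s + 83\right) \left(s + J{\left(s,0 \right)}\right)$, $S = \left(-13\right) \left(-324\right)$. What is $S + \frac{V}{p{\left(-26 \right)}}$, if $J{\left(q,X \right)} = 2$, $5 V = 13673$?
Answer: $\frac{28733227}{6825} \approx 4210.0$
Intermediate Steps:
$V = \frac{13673}{5}$ ($V = \frac{1}{5} \cdot 13673 = \frac{13673}{5} \approx 2734.6$)
$S = 4212$
$p{\left(s \right)} = 3 + \left(2 + s\right) \left(83 + s\right)$ ($p{\left(s \right)} = 3 + \left(s + 83\right) \left(s + 2\right) = 3 + \left(83 + s\right) \left(2 + s\right) = 3 + \left(2 + s\right) \left(83 + s\right)$)
$S + \frac{V}{p{\left(-26 \right)}} = 4212 + \frac{13673}{5 \left(169 + \left(-26\right)^{2} + 85 \left(-26\right)\right)} = 4212 + \frac{13673}{5 \left(169 + 676 - 2210\right)} = 4212 + \frac{13673}{5 \left(-1365\right)} = 4212 + \frac{13673}{5} \left(- \frac{1}{1365}\right) = 4212 - \frac{13673}{6825} = \frac{28733227}{6825}$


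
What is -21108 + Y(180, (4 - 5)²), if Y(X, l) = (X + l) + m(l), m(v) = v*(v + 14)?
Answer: -20912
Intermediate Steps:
m(v) = v*(14 + v)
Y(X, l) = X + l + l*(14 + l) (Y(X, l) = (X + l) + l*(14 + l) = X + l + l*(14 + l))
-21108 + Y(180, (4 - 5)²) = -21108 + (180 + (4 - 5)² + (4 - 5)²*(14 + (4 - 5)²)) = -21108 + (180 + (-1)² + (-1)²*(14 + (-1)²)) = -21108 + (180 + 1 + 1*(14 + 1)) = -21108 + (180 + 1 + 1*15) = -21108 + (180 + 1 + 15) = -21108 + 196 = -20912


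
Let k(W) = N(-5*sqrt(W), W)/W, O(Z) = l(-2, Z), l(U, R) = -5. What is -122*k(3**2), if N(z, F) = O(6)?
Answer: 610/9 ≈ 67.778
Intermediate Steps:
O(Z) = -5
N(z, F) = -5
k(W) = -5/W
-122*k(3**2) = -(-610)/(3**2) = -(-610)/9 = -122*(-5/9) = 610/9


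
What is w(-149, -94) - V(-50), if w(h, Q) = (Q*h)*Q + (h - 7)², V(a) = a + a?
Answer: -1292128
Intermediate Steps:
V(a) = 2*a
w(h, Q) = (-7 + h)² + h*Q² (w(h, Q) = h*Q² + (-7 + h)² = (-7 + h)² + h*Q²)
w(-149, -94) - V(-50) = ((-7 - 149)² - 149*(-94)²) - 2*(-50) = ((-156)² - 149*8836) - 1*(-100) = (24336 - 1316564) + 100 = -1292228 + 100 = -1292128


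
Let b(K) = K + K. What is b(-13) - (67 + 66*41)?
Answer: -2799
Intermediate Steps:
b(K) = 2*K
b(-13) - (67 + 66*41) = 2*(-13) - (67 + 66*41) = -26 - (67 + 2706) = -26 - 1*2773 = -26 - 2773 = -2799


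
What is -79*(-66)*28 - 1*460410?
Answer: -314418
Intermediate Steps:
-79*(-66)*28 - 1*460410 = 5214*28 - 460410 = 145992 - 460410 = -314418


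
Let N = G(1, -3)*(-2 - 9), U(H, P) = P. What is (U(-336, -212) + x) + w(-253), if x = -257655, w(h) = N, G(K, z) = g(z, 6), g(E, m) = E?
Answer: -257834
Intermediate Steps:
G(K, z) = z
N = 33 (N = -3*(-2 - 9) = -3*(-11) = 33)
w(h) = 33
(U(-336, -212) + x) + w(-253) = (-212 - 257655) + 33 = -257867 + 33 = -257834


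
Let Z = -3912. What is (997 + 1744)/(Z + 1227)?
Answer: -2741/2685 ≈ -1.0209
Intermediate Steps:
(997 + 1744)/(Z + 1227) = (997 + 1744)/(-3912 + 1227) = 2741/(-2685) = 2741*(-1/2685) = -2741/2685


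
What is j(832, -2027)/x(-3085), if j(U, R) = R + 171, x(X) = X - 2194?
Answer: 1856/5279 ≈ 0.35158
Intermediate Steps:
x(X) = -2194 + X
j(U, R) = 171 + R
j(832, -2027)/x(-3085) = (171 - 2027)/(-2194 - 3085) = -1856/(-5279) = -1856*(-1/5279) = 1856/5279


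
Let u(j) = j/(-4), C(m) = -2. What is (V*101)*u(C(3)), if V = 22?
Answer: 1111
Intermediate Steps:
u(j) = -j/4 (u(j) = j*(-1/4) = -j/4)
(V*101)*u(C(3)) = (22*101)*(-1/4*(-2)) = 2222*(1/2) = 1111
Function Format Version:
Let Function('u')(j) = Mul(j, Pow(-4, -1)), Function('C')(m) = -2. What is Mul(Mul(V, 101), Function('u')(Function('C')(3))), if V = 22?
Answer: 1111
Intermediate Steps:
Function('u')(j) = Mul(Rational(-1, 4), j) (Function('u')(j) = Mul(j, Rational(-1, 4)) = Mul(Rational(-1, 4), j))
Mul(Mul(V, 101), Function('u')(Function('C')(3))) = Mul(Mul(22, 101), Mul(Rational(-1, 4), -2)) = Mul(2222, Rational(1, 2)) = 1111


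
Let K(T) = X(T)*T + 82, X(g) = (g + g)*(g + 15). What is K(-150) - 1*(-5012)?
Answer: -6069906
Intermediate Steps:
X(g) = 2*g*(15 + g) (X(g) = (2*g)*(15 + g) = 2*g*(15 + g))
K(T) = 82 + 2*T²*(15 + T) (K(T) = (2*T*(15 + T))*T + 82 = 2*T²*(15 + T) + 82 = 82 + 2*T²*(15 + T))
K(-150) - 1*(-5012) = (82 + 2*(-150)²*(15 - 150)) - 1*(-5012) = (82 + 2*22500*(-135)) + 5012 = (82 - 6075000) + 5012 = -6074918 + 5012 = -6069906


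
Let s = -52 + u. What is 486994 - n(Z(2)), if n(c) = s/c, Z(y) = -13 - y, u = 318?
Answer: 7305176/15 ≈ 4.8701e+5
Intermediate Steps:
s = 266 (s = -52 + 318 = 266)
n(c) = 266/c
486994 - n(Z(2)) = 486994 - 266/(-13 - 1*2) = 486994 - 266/(-13 - 2) = 486994 - 266/(-15) = 486994 - 266*(-1)/15 = 486994 - 1*(-266/15) = 486994 + 266/15 = 7305176/15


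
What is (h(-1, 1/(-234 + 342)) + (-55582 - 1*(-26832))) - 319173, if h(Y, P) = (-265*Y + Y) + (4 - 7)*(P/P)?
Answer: -347662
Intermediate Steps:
h(Y, P) = -3 - 264*Y (h(Y, P) = -264*Y - 3*1 = -264*Y - 3 = -3 - 264*Y)
(h(-1, 1/(-234 + 342)) + (-55582 - 1*(-26832))) - 319173 = ((-3 - 264*(-1)) + (-55582 - 1*(-26832))) - 319173 = ((-3 + 264) + (-55582 + 26832)) - 319173 = (261 - 28750) - 319173 = -28489 - 319173 = -347662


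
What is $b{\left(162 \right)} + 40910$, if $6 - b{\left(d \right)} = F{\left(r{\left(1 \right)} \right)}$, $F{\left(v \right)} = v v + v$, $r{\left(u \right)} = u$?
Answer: $40914$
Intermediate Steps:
$F{\left(v \right)} = v + v^{2}$ ($F{\left(v \right)} = v^{2} + v = v + v^{2}$)
$b{\left(d \right)} = 4$ ($b{\left(d \right)} = 6 - 1 \left(1 + 1\right) = 6 - 1 \cdot 2 = 6 - 2 = 4$)
$b{\left(162 \right)} + 40910 = 4 + 40910 = 40914$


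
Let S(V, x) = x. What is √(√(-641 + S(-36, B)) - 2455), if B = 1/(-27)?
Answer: √(-22095 + 2*I*√12981)/3 ≈ 0.25549 + 49.549*I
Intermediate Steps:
B = -1/27 ≈ -0.037037
√(√(-641 + S(-36, B)) - 2455) = √(√(-641 - 1/27) - 2455) = √(√(-17308/27) - 2455) = √(2*I*√12981/9 - 2455) = √(-2455 + 2*I*√12981/9)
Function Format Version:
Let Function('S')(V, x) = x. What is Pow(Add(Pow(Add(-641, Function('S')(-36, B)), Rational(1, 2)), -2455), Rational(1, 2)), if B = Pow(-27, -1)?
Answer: Mul(Rational(1, 3), Pow(Add(-22095, Mul(2, I, Pow(12981, Rational(1, 2)))), Rational(1, 2))) ≈ Add(0.25549, Mul(49.549, I))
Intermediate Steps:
B = Rational(-1, 27) ≈ -0.037037
Pow(Add(Pow(Add(-641, Function('S')(-36, B)), Rational(1, 2)), -2455), Rational(1, 2)) = Pow(Add(Pow(Add(-641, Rational(-1, 27)), Rational(1, 2)), -2455), Rational(1, 2)) = Pow(Add(Pow(Rational(-17308, 27), Rational(1, 2)), -2455), Rational(1, 2)) = Pow(Add(Mul(Rational(2, 9), I, Pow(12981, Rational(1, 2))), -2455), Rational(1, 2)) = Pow(Add(-2455, Mul(Rational(2, 9), I, Pow(12981, Rational(1, 2)))), Rational(1, 2))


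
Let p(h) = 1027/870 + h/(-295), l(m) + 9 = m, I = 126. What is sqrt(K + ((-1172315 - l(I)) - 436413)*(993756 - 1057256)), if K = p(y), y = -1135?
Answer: sqrt(269172357966699150390)/51330 ≈ 3.1963e+5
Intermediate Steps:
l(m) = -9 + m
p(h) = 1027/870 - h/295 (p(h) = 1027*(1/870) + h*(-1/295) = 1027/870 - h/295)
K = 258083/51330 (K = 1027/870 - 1/295*(-1135) = 1027/870 + 227/59 = 258083/51330 ≈ 5.0279)
sqrt(K + ((-1172315 - l(I)) - 436413)*(993756 - 1057256)) = sqrt(258083/51330 + ((-1172315 - (-9 + 126)) - 436413)*(993756 - 1057256)) = sqrt(258083/51330 + ((-1172315 - 1*117) - 436413)*(-63500)) = sqrt(258083/51330 + ((-1172315 - 117) - 436413)*(-63500)) = sqrt(258083/51330 + (-1172432 - 436413)*(-63500)) = sqrt(258083/51330 - 1608845*(-63500)) = sqrt(258083/51330 + 102161657500) = sqrt(5243957879733083/51330) = sqrt(269172357966699150390)/51330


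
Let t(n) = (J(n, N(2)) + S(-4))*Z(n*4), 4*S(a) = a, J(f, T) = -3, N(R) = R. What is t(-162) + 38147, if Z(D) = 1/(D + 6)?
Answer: 12245189/321 ≈ 38147.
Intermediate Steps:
S(a) = a/4
Z(D) = 1/(6 + D)
t(n) = -4/(6 + 4*n) (t(n) = (-3 + (¼)*(-4))/(6 + n*4) = (-3 - 1)/(6 + 4*n) = -4/(6 + 4*n))
t(-162) + 38147 = -2/(3 + 2*(-162)) + 38147 = -2/(3 - 324) + 38147 = -2/(-321) + 38147 = -2*(-1/321) + 38147 = 2/321 + 38147 = 12245189/321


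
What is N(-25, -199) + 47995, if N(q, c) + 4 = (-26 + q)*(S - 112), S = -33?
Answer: 55386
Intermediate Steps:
N(q, c) = 3766 - 145*q (N(q, c) = -4 + (-26 + q)*(-33 - 112) = -4 + (-26 + q)*(-145) = -4 + (3770 - 145*q) = 3766 - 145*q)
N(-25, -199) + 47995 = (3766 - 145*(-25)) + 47995 = (3766 + 3625) + 47995 = 7391 + 47995 = 55386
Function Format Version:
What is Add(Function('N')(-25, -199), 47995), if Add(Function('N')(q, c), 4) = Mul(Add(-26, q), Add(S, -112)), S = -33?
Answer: 55386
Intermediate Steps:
Function('N')(q, c) = Add(3766, Mul(-145, q)) (Function('N')(q, c) = Add(-4, Mul(Add(-26, q), Add(-33, -112))) = Add(-4, Mul(Add(-26, q), -145)) = Add(-4, Add(3770, Mul(-145, q))) = Add(3766, Mul(-145, q)))
Add(Function('N')(-25, -199), 47995) = Add(Add(3766, Mul(-145, -25)), 47995) = Add(Add(3766, 3625), 47995) = Add(7391, 47995) = 55386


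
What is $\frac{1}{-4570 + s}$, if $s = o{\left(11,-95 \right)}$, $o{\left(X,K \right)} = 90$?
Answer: $- \frac{1}{4480} \approx -0.00022321$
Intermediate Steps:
$s = 90$
$\frac{1}{-4570 + s} = \frac{1}{-4570 + 90} = \frac{1}{-4480} = - \frac{1}{4480}$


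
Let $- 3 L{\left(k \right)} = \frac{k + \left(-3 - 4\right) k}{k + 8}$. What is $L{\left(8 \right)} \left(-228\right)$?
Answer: $-228$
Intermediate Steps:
$L{\left(k \right)} = \frac{2 k}{8 + k}$ ($L{\left(k \right)} = - \frac{\left(k + \left(-3 - 4\right) k\right) \frac{1}{k + 8}}{3} = - \frac{\left(k - 7 k\right) \frac{1}{8 + k}}{3} = - \frac{- 6 k \frac{1}{8 + k}}{3} = - \frac{\left(-6\right) k \frac{1}{8 + k}}{3} = \frac{2 k}{8 + k}$)
$L{\left(8 \right)} \left(-228\right) = 2 \cdot 8 \frac{1}{8 + 8} \left(-228\right) = 2 \cdot 8 \cdot \frac{1}{16} \left(-228\right) = 1 \left(-228\right) = -228$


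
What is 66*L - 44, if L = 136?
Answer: 8932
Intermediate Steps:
66*L - 44 = 66*136 - 44 = 8976 - 44 = 8932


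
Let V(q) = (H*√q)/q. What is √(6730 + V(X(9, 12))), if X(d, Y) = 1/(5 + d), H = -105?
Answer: √(6730 - 105*√14) ≈ 79.606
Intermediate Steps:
V(q) = -105/√q (V(q) = (-105*√q)/q = -105/√q)
√(6730 + V(X(9, 12))) = √(6730 - 105*√(5 + 9)) = √(6730 - 105*√14)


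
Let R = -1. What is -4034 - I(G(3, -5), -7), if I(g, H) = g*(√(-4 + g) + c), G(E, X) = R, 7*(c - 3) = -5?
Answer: -28222/7 + I*√5 ≈ -4031.7 + 2.2361*I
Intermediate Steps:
c = 16/7 (c = 3 + (⅐)*(-5) = 3 - 5/7 = 16/7 ≈ 2.2857)
G(E, X) = -1
I(g, H) = g*(16/7 + √(-4 + g)) (I(g, H) = g*(√(-4 + g) + 16/7) = g*(16/7 + √(-4 + g)))
-4034 - I(G(3, -5), -7) = -4034 - (-1)*(16 + 7*√(-4 - 1))/7 = -4034 - (-1)*(16 + 7*√(-5))/7 = -4034 - (-1)*(16 + 7*(I*√5))/7 = -4034 - (-1)*(16 + 7*I*√5)/7 = -4034 - (-16/7 - I*√5) = -4034 + (16/7 + I*√5) = -28222/7 + I*√5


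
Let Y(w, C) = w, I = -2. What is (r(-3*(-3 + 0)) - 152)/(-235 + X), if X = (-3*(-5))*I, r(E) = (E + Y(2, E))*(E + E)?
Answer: -46/265 ≈ -0.17358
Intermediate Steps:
r(E) = 2*E*(2 + E) (r(E) = (E + 2)*(E + E) = (2 + E)*(2*E) = 2*E*(2 + E))
X = -30 (X = -3*(-5)*(-2) = 15*(-2) = -30)
(r(-3*(-3 + 0)) - 152)/(-235 + X) = (2*(-3*(-3 + 0))*(2 - 3*(-3 + 0)) - 152)/(-235 - 30) = (2*(-3*(-3))*(2 - 3*(-3)) - 152)/(-265) = (2*9*(2 + 9) - 152)*(-1/265) = (2*9*11 - 152)*(-1/265) = (198 - 152)*(-1/265) = 46*(-1/265) = -46/265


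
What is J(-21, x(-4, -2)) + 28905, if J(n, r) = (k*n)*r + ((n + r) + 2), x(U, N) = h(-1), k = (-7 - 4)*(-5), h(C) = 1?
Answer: 27732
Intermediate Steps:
k = 55 (k = -11*(-5) = 55)
x(U, N) = 1
J(n, r) = 2 + n + r + 55*n*r (J(n, r) = (55*n)*r + ((n + r) + 2) = 55*n*r + (2 + n + r) = 2 + n + r + 55*n*r)
J(-21, x(-4, -2)) + 28905 = (2 - 21 + 1 + 55*(-21)*1) + 28905 = (2 - 21 + 1 - 1155) + 28905 = -1173 + 28905 = 27732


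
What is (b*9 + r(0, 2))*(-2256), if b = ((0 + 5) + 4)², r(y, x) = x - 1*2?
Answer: -1644624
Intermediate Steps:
r(y, x) = -2 + x (r(y, x) = x - 2 = -2 + x)
b = 81 (b = (5 + 4)² = 9² = 81)
(b*9 + r(0, 2))*(-2256) = (81*9 + (-2 + 2))*(-2256) = (729 + 0)*(-2256) = 729*(-2256) = -1644624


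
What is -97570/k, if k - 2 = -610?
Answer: 48785/304 ≈ 160.48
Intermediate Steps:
k = -608 (k = 2 - 610 = -608)
-97570/k = -97570/(-608) = -97570*(-1/608) = 48785/304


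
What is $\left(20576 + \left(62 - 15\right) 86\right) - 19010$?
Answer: $5608$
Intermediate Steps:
$\left(20576 + \left(62 - 15\right) 86\right) - 19010 = \left(20576 + 47 \cdot 86\right) - 19010 = \left(20576 + 4042\right) - 19010 = 24618 - 19010 = 5608$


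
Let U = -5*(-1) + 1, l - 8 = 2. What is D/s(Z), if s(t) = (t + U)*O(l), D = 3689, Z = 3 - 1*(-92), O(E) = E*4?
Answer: 3689/4040 ≈ 0.91312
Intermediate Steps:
l = 10 (l = 8 + 2 = 10)
O(E) = 4*E
U = 6 (U = 5 + 1 = 6)
Z = 95 (Z = 3 + 92 = 95)
s(t) = 240 + 40*t (s(t) = (t + 6)*(4*10) = (6 + t)*40 = 240 + 40*t)
D/s(Z) = 3689/(240 + 40*95) = 3689/(240 + 3800) = 3689/4040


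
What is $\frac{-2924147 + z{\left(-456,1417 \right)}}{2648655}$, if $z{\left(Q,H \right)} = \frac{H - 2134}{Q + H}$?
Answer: $- \frac{2810105984}{2545357455} \approx -1.104$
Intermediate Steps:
$z{\left(Q,H \right)} = \frac{-2134 + H}{H + Q}$
$\frac{-2924147 + z{\left(-456,1417 \right)}}{2648655} = \frac{-2924147 + \frac{-2134 + 1417}{1417 - 456}}{2648655} = \left(-2924147 + \frac{1}{961} \left(-717\right)\right) \frac{1}{2648655} = \left(-2924147 - \frac{717}{961}\right) \frac{1}{2648655} = \left(- \frac{2810105984}{961}\right) \frac{1}{2648655} = - \frac{2810105984}{2545357455}$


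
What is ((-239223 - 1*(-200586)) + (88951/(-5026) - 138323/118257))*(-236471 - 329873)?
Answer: 6506015262640234108/297179841 ≈ 2.1893e+10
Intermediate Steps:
((-239223 - 1*(-200586)) + (88951/(-5026) - 138323/118257))*(-236471 - 329873) = ((-239223 + 200586) + (88951*(-1/5026) - 138323*1/118257))*(-566344) = (-38637 + (-88951/5026 - 138323/118257))*(-566344) = (-38637 - 11214289805/594359682)*(-566344) = -22975489323239/594359682*(-566344) = 6506015262640234108/297179841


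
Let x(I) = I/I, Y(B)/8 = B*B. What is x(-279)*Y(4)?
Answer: 128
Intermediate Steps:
Y(B) = 8*B² (Y(B) = 8*(B*B) = 8*B²)
x(I) = 1
x(-279)*Y(4) = 1*(8*4²) = 1*(8*16) = 1*128 = 128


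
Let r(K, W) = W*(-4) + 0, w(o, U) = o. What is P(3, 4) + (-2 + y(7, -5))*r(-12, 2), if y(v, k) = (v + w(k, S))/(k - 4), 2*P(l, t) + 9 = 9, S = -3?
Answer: 160/9 ≈ 17.778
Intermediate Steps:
r(K, W) = -4*W (r(K, W) = -4*W + 0 = -4*W)
P(l, t) = 0 (P(l, t) = -9/2 + (½)*9 = -9/2 + 9/2 = 0)
y(v, k) = (k + v)/(-4 + k) (y(v, k) = (v + k)/(k - 4) = (k + v)/(-4 + k))
P(3, 4) + (-2 + y(7, -5))*r(-12, 2) = 0 + (-2 + (-5 + 7)/(-4 - 5))*(-4*2) = 0 + (-2 + 2/(-9))*(-8) = 0 + (-2 - ⅑*2)*(-8) = 0 + (-2 - 2/9)*(-8) = 0 - 20/9*(-8) = 0 + 160/9 = 160/9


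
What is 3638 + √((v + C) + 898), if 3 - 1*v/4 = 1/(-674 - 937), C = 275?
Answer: 3638 + √341717981/537 ≈ 3672.4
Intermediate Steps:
v = 19336/1611 (v = 12 - 4/(-674 - 937) = 12 - 4/(-1611) = 12 - 4*(-1/1611) = 12 + 4/1611 = 19336/1611 ≈ 12.002)
3638 + √((v + C) + 898) = 3638 + √((19336/1611 + 275) + 898) = 3638 + √(462361/1611 + 898) = 3638 + √(1909039/1611) = 3638 + √341717981/537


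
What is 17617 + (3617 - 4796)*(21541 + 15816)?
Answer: -44026286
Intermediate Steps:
17617 + (3617 - 4796)*(21541 + 15816) = 17617 - 1179*37357 = 17617 - 44043903 = -44026286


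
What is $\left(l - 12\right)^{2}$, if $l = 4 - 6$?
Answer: $196$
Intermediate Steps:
$l = -2$
$\left(l - 12\right)^{2} = \left(-2 - 12\right)^{2} = \left(-14\right)^{2} = 196$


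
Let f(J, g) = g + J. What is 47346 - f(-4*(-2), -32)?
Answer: 47370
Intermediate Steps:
f(J, g) = J + g
47346 - f(-4*(-2), -32) = 47346 - (-4*(-2) - 32) = 47346 - (8 - 32) = 47346 - 1*(-24) = 47346 + 24 = 47370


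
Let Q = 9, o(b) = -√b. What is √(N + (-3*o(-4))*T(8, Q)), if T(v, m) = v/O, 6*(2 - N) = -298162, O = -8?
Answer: √(447261 - 54*I)/3 ≈ 222.93 - 0.013457*I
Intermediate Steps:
N = 149087/3 (N = 2 - ⅙*(-298162) = 2 + 149081/3 = 149087/3 ≈ 49696.)
T(v, m) = -v/8 (T(v, m) = v/(-8) = v*(-⅛) = -v/8)
√(N + (-3*o(-4))*T(8, Q)) = √(149087/3 + (-(-3)*√(-4))*(-⅛*8)) = √(149087/3 - (-3)*2*I*(-1)) = √(149087/3 - (-6)*I*(-1)) = √(149087/3 + (6*I)*(-1)) = √(149087/3 - 6*I)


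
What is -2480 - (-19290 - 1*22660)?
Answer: 39470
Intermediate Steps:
-2480 - (-19290 - 1*22660) = -2480 - (-19290 - 22660) = -2480 - 1*(-41950) = -2480 + 41950 = 39470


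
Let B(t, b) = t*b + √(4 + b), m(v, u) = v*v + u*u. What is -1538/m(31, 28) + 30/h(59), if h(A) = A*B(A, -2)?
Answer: -10758368/12146945 - 15*√2/410699 ≈ -0.88574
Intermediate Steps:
m(v, u) = u² + v² (m(v, u) = v² + u² = u² + v²)
B(t, b) = √(4 + b) + b*t (B(t, b) = b*t + √(4 + b) = √(4 + b) + b*t)
h(A) = A*(√2 - 2*A) (h(A) = A*(√(4 - 2) - 2*A) = A*(√2 - 2*A))
-1538/m(31, 28) + 30/h(59) = -1538/(28² + 31²) + 30/((59*(√2 - 2*59))) = -1538/(784 + 961) + 30/((59*(√2 - 118))) = -1538/1745 + 30/((59*(-118 + √2))) = -1538*1/1745 + 30/(-6962 + 59*√2) = -1538/1745 + 30/(-6962 + 59*√2)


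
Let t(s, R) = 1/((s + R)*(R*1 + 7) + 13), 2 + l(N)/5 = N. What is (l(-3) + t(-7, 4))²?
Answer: 251001/400 ≈ 627.50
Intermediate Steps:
l(N) = -10 + 5*N
t(s, R) = 1/(13 + (7 + R)*(R + s)) (t(s, R) = 1/((R + s)*(R + 7) + 13) = 1/((R + s)*(7 + R) + 13) = 1/((7 + R)*(R + s) + 13) = 1/(13 + (7 + R)*(R + s)))
(l(-3) + t(-7, 4))² = ((-10 + 5*(-3)) + 1/(13 + 4² + 7*4 + 7*(-7) + 4*(-7)))² = ((-10 - 15) + 1/(13 + 16 + 28 - 49 - 28))² = (-25 + 1/(-20))² = (-25 - 1/20)² = (-501/20)² = 251001/400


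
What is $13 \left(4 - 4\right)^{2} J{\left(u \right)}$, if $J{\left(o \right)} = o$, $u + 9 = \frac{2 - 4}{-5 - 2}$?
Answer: $0$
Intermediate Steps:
$u = - \frac{61}{7}$ ($u = -9 + \frac{2 - 4}{-5 - 2} = -9 - \frac{2}{-7} = -9 - - \frac{2}{7} = -9 + \frac{2}{7} = - \frac{61}{7} \approx -8.7143$)
$13 \left(4 - 4\right)^{2} J{\left(u \right)} = 13 \left(4 - 4\right)^{2} \left(- \frac{61}{7}\right) = 13 \cdot 0^{2} \left(- \frac{61}{7}\right) = 13 \cdot 0 \left(- \frac{61}{7}\right) = 0 \left(- \frac{61}{7}\right) = 0$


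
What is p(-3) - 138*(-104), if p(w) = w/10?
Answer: 143517/10 ≈ 14352.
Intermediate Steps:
p(w) = w/10 (p(w) = w*(1/10) = w/10)
p(-3) - 138*(-104) = (1/10)*(-3) - 138*(-104) = -3/10 + 14352 = 143517/10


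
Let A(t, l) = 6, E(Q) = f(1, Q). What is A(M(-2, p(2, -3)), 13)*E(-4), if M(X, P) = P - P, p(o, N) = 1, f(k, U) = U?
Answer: -24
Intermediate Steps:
M(X, P) = 0
E(Q) = Q
A(M(-2, p(2, -3)), 13)*E(-4) = 6*(-4) = -24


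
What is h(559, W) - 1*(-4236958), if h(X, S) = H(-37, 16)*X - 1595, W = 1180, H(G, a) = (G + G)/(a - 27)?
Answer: 46630359/11 ≈ 4.2391e+6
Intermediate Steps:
H(G, a) = 2*G/(-27 + a) (H(G, a) = (2*G)/(-27 + a) = 2*G/(-27 + a))
h(X, S) = -1595 + 74*X/11 (h(X, S) = (2*(-37)/(-27 + 16))*X - 1595 = (2*(-37)/(-11))*X - 1595 = (2*(-37)*(-1/11))*X - 1595 = 74*X/11 - 1595 = -1595 + 74*X/11)
h(559, W) - 1*(-4236958) = (-1595 + (74/11)*559) - 1*(-4236958) = (-1595 + 41366/11) + 4236958 = 23821/11 + 4236958 = 46630359/11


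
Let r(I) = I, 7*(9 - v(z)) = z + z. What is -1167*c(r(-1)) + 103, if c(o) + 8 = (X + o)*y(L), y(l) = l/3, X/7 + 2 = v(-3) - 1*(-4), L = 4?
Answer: -118153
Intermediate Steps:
v(z) = 9 - 2*z/7 (v(z) = 9 - (z + z)/7 = 9 - 2*z/7)
X = 83 (X = -14 + 7*((9 - 2/7*(-3)) - 1*(-4)) = -14 + 7*((9 + 6/7) + 4) = -14 + 7*(69/7 + 4) = -14 + 7*(97/7) = -14 + 97 = 83)
y(l) = l/3 (y(l) = l*(1/3) = l/3)
c(o) = 308/3 + 4*o/3 (c(o) = -8 + (83 + o)*((1/3)*4) = -8 + (83 + o)*(4/3) = -8 + (332/3 + 4*o/3) = 308/3 + 4*o/3)
-1167*c(r(-1)) + 103 = -1167*(308/3 + (4/3)*(-1)) + 103 = -1167*(308/3 - 4/3) + 103 = -1167*304/3 + 103 = -118256 + 103 = -118153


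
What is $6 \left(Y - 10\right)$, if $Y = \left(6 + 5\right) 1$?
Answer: $6$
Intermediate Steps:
$Y = 11$ ($Y = 11 \cdot 1 = 11$)
$6 \left(Y - 10\right) = 6 \left(11 - 10\right) = 6 \cdot 1 = 6$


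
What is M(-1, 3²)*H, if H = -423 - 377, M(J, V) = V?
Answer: -7200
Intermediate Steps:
H = -800
M(-1, 3²)*H = 3²*(-800) = 9*(-800) = -7200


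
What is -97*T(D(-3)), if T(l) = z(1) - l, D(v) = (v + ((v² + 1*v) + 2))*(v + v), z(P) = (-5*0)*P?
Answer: -2910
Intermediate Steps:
z(P) = 0 (z(P) = 0*P = 0)
D(v) = 2*v*(2 + v² + 2*v) (D(v) = (v + ((v² + v) + 2))*(2*v) = (v + ((v + v²) + 2))*(2*v) = (v + (2 + v + v²))*(2*v) = (2 + v² + 2*v)*(2*v) = 2*v*(2 + v² + 2*v))
T(l) = -l (T(l) = 0 - l = -l)
-97*T(D(-3)) = -(-97)*2*(-3)*(2 + (-3)² + 2*(-3)) = -(-97)*2*(-3)*(2 + 9 - 6) = -(-97)*2*(-3)*5 = -(-97)*(-30) = -97*30 = -2910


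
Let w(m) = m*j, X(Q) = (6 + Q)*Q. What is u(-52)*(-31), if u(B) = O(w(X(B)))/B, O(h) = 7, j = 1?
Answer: 217/52 ≈ 4.1731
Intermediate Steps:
X(Q) = Q*(6 + Q)
w(m) = m (w(m) = m*1 = m)
u(B) = 7/B
u(-52)*(-31) = (7/(-52))*(-31) = (7*(-1/52))*(-31) = -7/52*(-31) = 217/52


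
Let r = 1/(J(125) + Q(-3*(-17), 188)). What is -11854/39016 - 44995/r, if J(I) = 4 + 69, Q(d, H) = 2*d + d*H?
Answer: -8569594902907/19508 ≈ -4.3929e+8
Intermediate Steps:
Q(d, H) = 2*d + H*d
J(I) = 73
r = 1/9763 (r = 1/(73 + (-3*(-17))*(2 + 188)) = 1/(73 + 51*190) = 1/(73 + 9690) = 1/9763 ≈ 0.00010243)
-11854/39016 - 44995/r = -11854/39016 - 44995/1/9763 = -11854*1/39016 - 44995*9763 = -5927/19508 - 439286185 = -8569594902907/19508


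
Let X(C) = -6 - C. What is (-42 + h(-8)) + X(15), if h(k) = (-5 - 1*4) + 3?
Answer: -69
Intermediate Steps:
h(k) = -6 (h(k) = (-5 - 4) + 3 = -9 + 3 = -6)
(-42 + h(-8)) + X(15) = (-42 - 6) + (-6 - 1*15) = -48 + (-6 - 15) = -48 - 21 = -69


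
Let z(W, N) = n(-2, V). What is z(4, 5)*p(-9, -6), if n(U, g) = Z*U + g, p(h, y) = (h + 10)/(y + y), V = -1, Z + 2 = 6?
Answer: ¾ ≈ 0.75000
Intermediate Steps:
Z = 4 (Z = -2 + 6 = 4)
p(h, y) = (10 + h)/(2*y) (p(h, y) = (10 + h)/((2*y)) = (10 + h)*(1/(2*y)) = (10 + h)/(2*y))
n(U, g) = g + 4*U (n(U, g) = 4*U + g = g + 4*U)
z(W, N) = -9 (z(W, N) = -1 + 4*(-2) = -1 - 8 = -9)
z(4, 5)*p(-9, -6) = -9*(10 - 9)/(2*(-6)) = -9*(-1)/(2*6) = -9*(-1/12) = ¾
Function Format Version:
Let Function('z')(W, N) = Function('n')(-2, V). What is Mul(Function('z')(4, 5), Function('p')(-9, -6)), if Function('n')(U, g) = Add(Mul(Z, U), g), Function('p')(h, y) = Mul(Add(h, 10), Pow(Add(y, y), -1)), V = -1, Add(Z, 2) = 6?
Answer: Rational(3, 4) ≈ 0.75000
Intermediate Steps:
Z = 4 (Z = Add(-2, 6) = 4)
Function('p')(h, y) = Mul(Rational(1, 2), Pow(y, -1), Add(10, h)) (Function('p')(h, y) = Mul(Add(10, h), Pow(Mul(2, y), -1)) = Mul(Add(10, h), Mul(Rational(1, 2), Pow(y, -1))) = Mul(Rational(1, 2), Pow(y, -1), Add(10, h)))
Function('n')(U, g) = Add(g, Mul(4, U)) (Function('n')(U, g) = Add(Mul(4, U), g) = Add(g, Mul(4, U)))
Function('z')(W, N) = -9 (Function('z')(W, N) = Add(-1, Mul(4, -2)) = Add(-1, -8) = -9)
Mul(Function('z')(4, 5), Function('p')(-9, -6)) = Mul(-9, Mul(Rational(1, 2), Pow(-6, -1), Add(10, -9))) = Mul(-9, Mul(Rational(1, 2), Rational(-1, 6), 1)) = Mul(-9, Rational(-1, 12)) = Rational(3, 4)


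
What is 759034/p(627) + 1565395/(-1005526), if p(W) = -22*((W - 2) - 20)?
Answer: -392031914667/6691775530 ≈ -58.584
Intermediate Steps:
p(W) = 484 - 22*W (p(W) = -22*((-2 + W) - 20) = -22*(-22 + W) = 484 - 22*W)
759034/p(627) + 1565395/(-1005526) = 759034/(484 - 22*627) + 1565395/(-1005526) = 759034/(484 - 13794) + 1565395*(-1/1005526) = 759034/(-13310) - 1565395/1005526 = 759034*(-1/13310) - 1565395/1005526 = -379517/6655 - 1565395/1005526 = -392031914667/6691775530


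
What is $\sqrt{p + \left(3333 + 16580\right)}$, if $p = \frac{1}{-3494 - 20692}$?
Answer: $\frac{\sqrt{11648360149962}}{24186} \approx 141.11$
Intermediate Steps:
$p = - \frac{1}{24186}$ ($p = \frac{1}{-24186} = - \frac{1}{24186} \approx -4.1346 \cdot 10^{-5}$)
$\sqrt{p + \left(3333 + 16580\right)} = \sqrt{- \frac{1}{24186} + \left(3333 + 16580\right)} = \sqrt{- \frac{1}{24186} + 19913} = \sqrt{\frac{481615817}{24186}} = \frac{\sqrt{11648360149962}}{24186}$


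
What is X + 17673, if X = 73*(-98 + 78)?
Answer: 16213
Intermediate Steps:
X = -1460 (X = 73*(-20) = -1460)
X + 17673 = -1460 + 17673 = 16213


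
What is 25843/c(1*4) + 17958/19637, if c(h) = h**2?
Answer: 6955703/4304 ≈ 1616.1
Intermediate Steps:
25843/c(1*4) + 17958/19637 = 25843/((1*4)**2) + 17958/19637 = 25843/(4**2) + 17958*(1/19637) = 25843/16 + 246/269 = 6955703/4304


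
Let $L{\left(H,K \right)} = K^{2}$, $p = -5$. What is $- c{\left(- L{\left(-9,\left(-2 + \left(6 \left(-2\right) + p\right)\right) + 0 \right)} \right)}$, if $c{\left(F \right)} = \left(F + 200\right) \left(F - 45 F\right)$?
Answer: $2557324$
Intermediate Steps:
$c{\left(F \right)} = - 44 F \left(200 + F\right)$ ($c{\left(F \right)} = \left(200 + F\right) \left(- 44 F\right) = - 44 F \left(200 + F\right)$)
$- c{\left(- L{\left(-9,\left(-2 + \left(6 \left(-2\right) + p\right)\right) + 0 \right)} \right)} = - \left(-44\right) \left(- \left(\left(-2 + \left(6 \left(-2\right) - 5\right)\right) + 0\right)^{2}\right) \left(200 - \left(\left(-2 + \left(6 \left(-2\right) - 5\right)\right) + 0\right)^{2}\right) = - \left(-44\right) \left(- \left(\left(-2 - 17\right) + 0\right)^{2}\right) \left(200 - \left(\left(-2 - 17\right) + 0\right)^{2}\right) = - \left(-44\right) \left(- \left(-19 + 0\right)^{2}\right) \left(200 - \left(-19 + 0\right)^{2}\right) = - \left(-44\right) \left(- \left(-19\right)^{2}\right) \left(200 - \left(-19\right)^{2}\right) = - \left(-44\right) \left(\left(-1\right) 361\right) \left(200 - 361\right) = - \left(-44\right) \left(-361\right) \left(200 - 361\right) = - \left(-44\right) \left(-361\right) \left(-161\right) = \left(-1\right) \left(-2557324\right) = 2557324$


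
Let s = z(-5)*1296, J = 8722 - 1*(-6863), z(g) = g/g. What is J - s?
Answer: 14289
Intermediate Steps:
z(g) = 1
J = 15585 (J = 8722 + 6863 = 15585)
s = 1296 (s = 1*1296 = 1296)
J - s = 15585 - 1*1296 = 15585 - 1296 = 14289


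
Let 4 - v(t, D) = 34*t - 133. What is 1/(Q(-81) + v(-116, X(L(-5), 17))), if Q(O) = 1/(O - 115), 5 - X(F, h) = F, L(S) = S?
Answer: 196/799875 ≈ 0.00024504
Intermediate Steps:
X(F, h) = 5 - F
v(t, D) = 137 - 34*t (v(t, D) = 4 - (34*t - 133) = 4 - (-133 + 34*t) = 4 + (133 - 34*t) = 137 - 34*t)
Q(O) = 1/(-115 + O)
1/(Q(-81) + v(-116, X(L(-5), 17))) = 1/(1/(-115 - 81) + (137 - 34*(-116))) = 1/(1/(-196) + (137 + 3944)) = 1/(-1/196 + 4081) = 1/(799875/196) = 196/799875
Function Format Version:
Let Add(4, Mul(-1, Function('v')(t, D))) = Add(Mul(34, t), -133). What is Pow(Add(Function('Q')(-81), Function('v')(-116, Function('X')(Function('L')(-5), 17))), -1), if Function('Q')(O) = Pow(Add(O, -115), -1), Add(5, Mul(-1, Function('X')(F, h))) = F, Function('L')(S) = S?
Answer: Rational(196, 799875) ≈ 0.00024504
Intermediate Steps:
Function('X')(F, h) = Add(5, Mul(-1, F))
Function('v')(t, D) = Add(137, Mul(-34, t)) (Function('v')(t, D) = Add(4, Mul(-1, Add(Mul(34, t), -133))) = Add(4, Mul(-1, Add(-133, Mul(34, t)))) = Add(4, Add(133, Mul(-34, t))) = Add(137, Mul(-34, t)))
Function('Q')(O) = Pow(Add(-115, O), -1)
Pow(Add(Function('Q')(-81), Function('v')(-116, Function('X')(Function('L')(-5), 17))), -1) = Pow(Add(Pow(Add(-115, -81), -1), Add(137, Mul(-34, -116))), -1) = Pow(Add(Pow(-196, -1), Add(137, 3944)), -1) = Pow(Add(Rational(-1, 196), 4081), -1) = Pow(Rational(799875, 196), -1) = Rational(196, 799875)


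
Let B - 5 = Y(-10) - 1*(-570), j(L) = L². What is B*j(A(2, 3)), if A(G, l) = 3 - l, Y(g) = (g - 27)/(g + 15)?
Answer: 0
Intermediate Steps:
Y(g) = (-27 + g)/(15 + g)
B = 2838/5 (B = 5 + ((-27 - 10)/(15 - 10) - 1*(-570)) = 5 + (-37/5 + 570) = 5 + 2813/5 = 2838/5 ≈ 567.60)
B*j(A(2, 3)) = 2838*(3 - 1*3)²/5 = 2838*(3 - 3)²/5 = (2838/5)*0² = (2838/5)*0 = 0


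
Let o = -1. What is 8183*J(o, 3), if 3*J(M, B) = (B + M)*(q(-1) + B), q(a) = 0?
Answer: 16366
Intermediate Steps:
J(M, B) = B*(B + M)/3 (J(M, B) = ((B + M)*(0 + B))/3 = ((B + M)*B)/3 = (B*(B + M))/3 = B*(B + M)/3)
8183*J(o, 3) = 8183*((⅓)*3*(3 - 1)) = 8183*((⅓)*3*2) = 8183*2 = 16366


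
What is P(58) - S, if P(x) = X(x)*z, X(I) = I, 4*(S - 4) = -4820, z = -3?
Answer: 1027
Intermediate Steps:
S = -1201 (S = 4 + (¼)*(-4820) = 4 - 1205 = -1201)
P(x) = -3*x (P(x) = x*(-3) = -3*x)
P(58) - S = -3*58 - 1*(-1201) = -174 + 1201 = 1027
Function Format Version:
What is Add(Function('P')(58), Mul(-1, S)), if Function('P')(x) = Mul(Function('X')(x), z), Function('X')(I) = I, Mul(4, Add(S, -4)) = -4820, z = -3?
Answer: 1027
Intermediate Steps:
S = -1201 (S = Add(4, Mul(Rational(1, 4), -4820)) = Add(4, -1205) = -1201)
Function('P')(x) = Mul(-3, x) (Function('P')(x) = Mul(x, -3) = Mul(-3, x))
Add(Function('P')(58), Mul(-1, S)) = Add(Mul(-3, 58), Mul(-1, -1201)) = Add(-174, 1201) = 1027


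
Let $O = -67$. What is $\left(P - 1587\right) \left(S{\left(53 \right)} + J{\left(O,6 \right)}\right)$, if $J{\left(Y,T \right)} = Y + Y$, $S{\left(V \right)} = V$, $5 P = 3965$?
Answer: $64314$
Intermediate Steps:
$P = 793$ ($P = \frac{1}{5} \cdot 3965 = 793$)
$J{\left(Y,T \right)} = 2 Y$
$\left(P - 1587\right) \left(S{\left(53 \right)} + J{\left(O,6 \right)}\right) = \left(793 - 1587\right) \left(53 + 2 \left(-67\right)\right) = - 794 \left(53 - 134\right) = \left(-794\right) \left(-81\right) = 64314$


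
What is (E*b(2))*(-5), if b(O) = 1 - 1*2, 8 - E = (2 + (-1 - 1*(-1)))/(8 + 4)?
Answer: 235/6 ≈ 39.167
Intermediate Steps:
E = 47/6 (E = 8 - (2 + (-1 - 1*(-1)))/(8 + 4) = 8 - (2 + (-1 + 1))/12 = 8 - (2 + 0)/12 = 8 - 2/12 = 8 - 1*⅙ = 8 - ⅙ = 47/6 ≈ 7.8333)
b(O) = -1 (b(O) = 1 - 2 = -1)
(E*b(2))*(-5) = ((47/6)*(-1))*(-5) = -47/6*(-5) = 235/6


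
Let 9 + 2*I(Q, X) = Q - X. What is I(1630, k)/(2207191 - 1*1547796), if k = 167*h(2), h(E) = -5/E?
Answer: 4077/2637580 ≈ 0.0015457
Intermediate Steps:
k = -835/2 (k = 167*(-5/2) = -835/2 ≈ -417.50)
I(Q, X) = -9/2 + Q/2 - X/2 (I(Q, X) = -9/2 + (Q - X)/2 = -9/2 + (Q/2 - X/2) = -9/2 + Q/2 - X/2)
I(1630, k)/(2207191 - 1*1547796) = (-9/2 + (½)*1630 - ½*(-835/2))/(2207191 - 1*1547796) = (-9/2 + 815 + 835/4)/(2207191 - 1547796) = (4077/4)/659395 = (4077/4)*(1/659395) = 4077/2637580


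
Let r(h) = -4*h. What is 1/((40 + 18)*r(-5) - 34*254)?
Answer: -1/7476 ≈ -0.00013376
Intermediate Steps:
1/((40 + 18)*r(-5) - 34*254) = 1/((40 + 18)*(-4*(-5)) - 34*254) = 1/(58*20 - 8636) = 1/(1160 - 8636) = 1/(-7476) = -1/7476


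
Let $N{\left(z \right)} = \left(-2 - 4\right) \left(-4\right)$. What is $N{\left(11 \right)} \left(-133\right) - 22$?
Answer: $-3214$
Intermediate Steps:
$N{\left(z \right)} = 24$ ($N{\left(z \right)} = \left(-6\right) \left(-4\right) = 24$)
$N{\left(11 \right)} \left(-133\right) - 22 = 24 \left(-133\right) - 22 = -3192 - 22 = -3214$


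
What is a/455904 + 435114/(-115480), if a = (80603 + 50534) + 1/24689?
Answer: -94243320040843/27079612168560 ≈ -3.4802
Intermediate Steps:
a = 3237641394/24689 (a = 131137 + 1/24689 = 3237641394/24689 ≈ 1.3114e+5)
a/455904 + 435114/(-115480) = (3237641394/24689)/455904 + 435114/(-115480) = (3237641394/24689)*(1/455904) + 435114*(-1/115480) = 539606899/1875968976 - 217557/57740 = -94243320040843/27079612168560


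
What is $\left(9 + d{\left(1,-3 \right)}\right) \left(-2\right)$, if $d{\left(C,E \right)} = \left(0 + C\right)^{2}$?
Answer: $-20$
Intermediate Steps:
$d{\left(C,E \right)} = C^{2}$
$\left(9 + d{\left(1,-3 \right)}\right) \left(-2\right) = \left(9 + 1^{2}\right) \left(-2\right) = \left(9 + 1\right) \left(-2\right) = 10 \left(-2\right) = -20$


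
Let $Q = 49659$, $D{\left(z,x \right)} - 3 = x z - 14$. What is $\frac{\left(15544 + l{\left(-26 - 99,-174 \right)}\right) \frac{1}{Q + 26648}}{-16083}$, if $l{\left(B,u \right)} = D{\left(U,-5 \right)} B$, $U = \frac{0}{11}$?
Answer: $- \frac{2417}{175320783} \approx -1.3786 \cdot 10^{-5}$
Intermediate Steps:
$U = 0$ ($U = 0 \cdot \frac{1}{11} = 0$)
$D{\left(z,x \right)} = -11 + x z$ ($D{\left(z,x \right)} = 3 + \left(x z - 14\right) = 3 + \left(-14 + x z\right) = -11 + x z$)
$l{\left(B,u \right)} = - 11 B$ ($l{\left(B,u \right)} = \left(-11 - 0\right) B = \left(-11 + 0\right) B = - 11 B$)
$\frac{\left(15544 + l{\left(-26 - 99,-174 \right)}\right) \frac{1}{Q + 26648}}{-16083} = \frac{\left(15544 - 11 \left(-26 - 99\right)\right) \frac{1}{49659 + 26648}}{-16083} = \frac{15544 - 11 \left(-26 - 99\right)}{76307} \left(- \frac{1}{16083}\right) = \left(15544 - -1375\right) \frac{1}{76307} \left(- \frac{1}{16083}\right) = \left(15544 + 1375\right) \frac{1}{76307} \left(- \frac{1}{16083}\right) = 16919 \cdot \frac{1}{76307} \left(- \frac{1}{16083}\right) = \frac{2417}{10901} \left(- \frac{1}{16083}\right) = - \frac{2417}{175320783}$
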